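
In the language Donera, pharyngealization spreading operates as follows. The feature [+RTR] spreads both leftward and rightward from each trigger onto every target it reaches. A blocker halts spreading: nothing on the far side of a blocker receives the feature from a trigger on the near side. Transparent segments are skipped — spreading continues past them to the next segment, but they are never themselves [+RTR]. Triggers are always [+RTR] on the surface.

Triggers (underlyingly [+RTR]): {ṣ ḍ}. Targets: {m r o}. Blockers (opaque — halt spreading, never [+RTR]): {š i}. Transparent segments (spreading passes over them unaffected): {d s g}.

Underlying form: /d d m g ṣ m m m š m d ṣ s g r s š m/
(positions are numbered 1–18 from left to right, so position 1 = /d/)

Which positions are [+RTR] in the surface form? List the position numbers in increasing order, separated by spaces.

3 5 6 7 8 10 12 15

From /ṣ/ at 5 rightward: 6 /m/ → [+RTR]; 7 /m/ → [+RTR]; 8 /m/ → [+RTR]; 9 /š/ blocks.
From /ṣ/ at 5 leftward: 4 /g/ transparent; 3 /m/ → [+RTR]; 2 /d/ transparent; 1 /d/ transparent; word edge.
From /ṣ/ at 12 rightward: 13 /s/ transparent; 14 /g/ transparent; 15 /r/ → [+RTR]; 16 /s/ transparent; 17 /š/ blocks.
From /ṣ/ at 12 leftward: 11 /d/ transparent; 10 /m/ → [+RTR]; 9 /š/ blocks.
Target with no active source: position 18 stays [-emphatic].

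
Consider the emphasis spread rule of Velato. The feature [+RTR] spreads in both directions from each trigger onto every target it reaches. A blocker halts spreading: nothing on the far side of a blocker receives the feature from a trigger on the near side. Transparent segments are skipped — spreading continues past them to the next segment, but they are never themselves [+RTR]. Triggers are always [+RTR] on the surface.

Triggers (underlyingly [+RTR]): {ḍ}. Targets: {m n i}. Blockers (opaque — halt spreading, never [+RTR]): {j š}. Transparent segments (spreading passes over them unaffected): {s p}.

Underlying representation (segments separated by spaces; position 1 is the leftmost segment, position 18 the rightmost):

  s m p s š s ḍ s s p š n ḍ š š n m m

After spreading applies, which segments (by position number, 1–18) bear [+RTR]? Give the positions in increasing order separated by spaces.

7 12 13

From /ḍ/ at 7 rightward: 8 /s/ transparent; 9 /s/ transparent; 10 /p/ transparent; 11 /š/ blocks.
From /ḍ/ at 7 leftward: 6 /s/ transparent; 5 /š/ blocks.
From /ḍ/ at 13 rightward: 14 /š/ blocks.
From /ḍ/ at 13 leftward: 12 /n/ → [+RTR]; 11 /š/ blocks.
Targets with no active source: positions 2 16 17 18 stay [-emphatic].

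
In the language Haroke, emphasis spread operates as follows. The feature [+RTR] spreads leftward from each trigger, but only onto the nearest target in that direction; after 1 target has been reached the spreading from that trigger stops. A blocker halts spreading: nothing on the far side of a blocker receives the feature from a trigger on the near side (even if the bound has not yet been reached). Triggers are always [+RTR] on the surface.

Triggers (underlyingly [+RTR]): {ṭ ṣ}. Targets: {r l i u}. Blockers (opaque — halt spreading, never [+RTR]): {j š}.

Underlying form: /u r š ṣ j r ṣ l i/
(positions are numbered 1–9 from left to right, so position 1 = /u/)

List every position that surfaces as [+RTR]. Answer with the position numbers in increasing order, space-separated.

4 6 7

From /ṣ/ at 4 leftward: 3 /š/ blocks.
From /ṣ/ at 7 leftward: 6 /r/ → [+RTR]; bound reached.
Targets with no active source: positions 1 2 8 9 stay [-emphatic].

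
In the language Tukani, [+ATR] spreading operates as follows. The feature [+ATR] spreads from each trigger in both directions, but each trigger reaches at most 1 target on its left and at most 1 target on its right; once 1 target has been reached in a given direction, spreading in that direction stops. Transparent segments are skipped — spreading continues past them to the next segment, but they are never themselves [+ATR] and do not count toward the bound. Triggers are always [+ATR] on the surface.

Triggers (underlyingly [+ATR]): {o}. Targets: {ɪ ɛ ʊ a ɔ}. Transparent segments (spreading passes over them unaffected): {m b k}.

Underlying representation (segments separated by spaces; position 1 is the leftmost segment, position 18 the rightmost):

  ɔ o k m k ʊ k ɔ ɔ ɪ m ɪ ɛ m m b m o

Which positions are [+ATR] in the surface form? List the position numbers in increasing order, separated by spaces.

From /o/ at 2 rightward: 3 /k/ transparent; 4 /m/ transparent; 5 /k/ transparent; 6 /ʊ/ → [+ATR]; bound reached.
From /o/ at 2 leftward: 1 /ɔ/ → [+ATR]; bound reached.
From /o/ at 18 rightward: word edge.
From /o/ at 18 leftward: 17 /m/ transparent; 16 /b/ transparent; 15 /m/ transparent; 14 /m/ transparent; 13 /ɛ/ → [+ATR]; bound reached.
Targets with no active source: positions 8 9 10 12 stay [-ATR].

1 2 6 13 18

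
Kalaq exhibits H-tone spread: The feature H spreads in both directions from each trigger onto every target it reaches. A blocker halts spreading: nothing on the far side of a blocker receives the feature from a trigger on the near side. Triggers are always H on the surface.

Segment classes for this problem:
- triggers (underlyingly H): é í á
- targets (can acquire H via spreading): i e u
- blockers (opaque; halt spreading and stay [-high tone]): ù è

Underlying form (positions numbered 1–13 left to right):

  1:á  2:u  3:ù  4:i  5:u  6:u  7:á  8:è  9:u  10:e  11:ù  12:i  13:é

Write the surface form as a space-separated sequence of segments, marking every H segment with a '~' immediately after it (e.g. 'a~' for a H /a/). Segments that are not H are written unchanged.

á~ u~ ù i~ u~ u~ á~ è u e ù i~ é~

From /á/ at 1 rightward: 2 /u/ → H; 3 /ù/ blocks.
From /á/ at 1 leftward: word edge.
From /á/ at 7 rightward: 8 /è/ blocks.
From /á/ at 7 leftward: 6 /u/ → H; 5 /u/ → H; 4 /i/ → H; 3 /ù/ blocks.
From /é/ at 13 rightward: word edge.
From /é/ at 13 leftward: 12 /i/ → H; 11 /ù/ blocks.
Targets with no active source: positions 9 10 stay [-high tone].
H positions on the surface: 1 2 4 5 6 7 12 13.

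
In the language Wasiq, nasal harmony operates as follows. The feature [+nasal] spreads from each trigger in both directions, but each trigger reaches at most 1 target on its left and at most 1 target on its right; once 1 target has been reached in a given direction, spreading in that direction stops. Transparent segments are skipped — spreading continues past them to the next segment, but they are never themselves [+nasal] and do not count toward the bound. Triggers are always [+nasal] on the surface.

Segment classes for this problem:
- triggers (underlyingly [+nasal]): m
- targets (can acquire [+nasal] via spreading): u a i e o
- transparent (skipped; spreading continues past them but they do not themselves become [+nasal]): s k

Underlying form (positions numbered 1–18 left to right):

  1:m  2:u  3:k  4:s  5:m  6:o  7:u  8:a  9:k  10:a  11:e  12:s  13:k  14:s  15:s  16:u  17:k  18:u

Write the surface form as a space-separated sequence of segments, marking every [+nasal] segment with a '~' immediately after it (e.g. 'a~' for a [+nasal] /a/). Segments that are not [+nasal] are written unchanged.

From /m/ at 1 rightward: 2 /u/ → [+nasal]; bound reached.
From /m/ at 1 leftward: word edge.
From /m/ at 5 rightward: 6 /o/ → [+nasal]; bound reached.
From /m/ at 5 leftward: 4 /s/ transparent; 3 /k/ transparent; 2 /u/ → [+nasal]; bound reached.
Targets with no active source: positions 7 8 10 11 16 18 stay [-nasal].
[+nasal] positions on the surface: 1 2 5 6.

m~ u~ k s m~ o~ u a k a e s k s s u k u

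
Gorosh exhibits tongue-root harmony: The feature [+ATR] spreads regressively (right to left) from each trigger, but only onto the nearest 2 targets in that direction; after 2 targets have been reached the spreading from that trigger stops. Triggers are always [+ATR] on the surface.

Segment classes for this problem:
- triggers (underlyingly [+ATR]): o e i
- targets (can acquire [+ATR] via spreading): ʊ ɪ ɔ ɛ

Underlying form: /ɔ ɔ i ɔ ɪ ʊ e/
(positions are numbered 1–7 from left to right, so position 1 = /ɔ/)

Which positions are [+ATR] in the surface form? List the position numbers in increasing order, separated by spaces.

From /i/ at 3 leftward: 2 /ɔ/ → [+ATR]; 1 /ɔ/ → [+ATR]; bound reached.
From /e/ at 7 leftward: 6 /ʊ/ → [+ATR]; 5 /ɪ/ → [+ATR]; bound reached.
Target with no active source: position 4 stays [-ATR].

1 2 3 5 6 7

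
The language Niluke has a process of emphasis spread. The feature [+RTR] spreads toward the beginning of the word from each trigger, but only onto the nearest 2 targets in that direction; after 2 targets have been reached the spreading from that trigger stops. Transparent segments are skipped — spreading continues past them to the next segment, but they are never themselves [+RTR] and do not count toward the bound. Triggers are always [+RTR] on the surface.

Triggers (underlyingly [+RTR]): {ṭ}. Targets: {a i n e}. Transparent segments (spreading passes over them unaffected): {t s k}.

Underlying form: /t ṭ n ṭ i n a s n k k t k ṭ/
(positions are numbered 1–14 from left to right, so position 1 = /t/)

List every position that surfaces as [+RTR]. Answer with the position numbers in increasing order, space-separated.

2 3 4 7 9 14

From /ṭ/ at 2 leftward: 1 /t/ transparent; word edge.
From /ṭ/ at 4 leftward: 3 /n/ → [+RTR]; 2 /ṭ/ is itself a trigger — this domain ends here.
From /ṭ/ at 14 leftward: 13 /k/ transparent; 12 /t/ transparent; 11 /k/ transparent; 10 /k/ transparent; 9 /n/ → [+RTR]; 8 /s/ transparent; 7 /a/ → [+RTR]; bound reached.
Targets with no active source: positions 5 6 stay [-emphatic].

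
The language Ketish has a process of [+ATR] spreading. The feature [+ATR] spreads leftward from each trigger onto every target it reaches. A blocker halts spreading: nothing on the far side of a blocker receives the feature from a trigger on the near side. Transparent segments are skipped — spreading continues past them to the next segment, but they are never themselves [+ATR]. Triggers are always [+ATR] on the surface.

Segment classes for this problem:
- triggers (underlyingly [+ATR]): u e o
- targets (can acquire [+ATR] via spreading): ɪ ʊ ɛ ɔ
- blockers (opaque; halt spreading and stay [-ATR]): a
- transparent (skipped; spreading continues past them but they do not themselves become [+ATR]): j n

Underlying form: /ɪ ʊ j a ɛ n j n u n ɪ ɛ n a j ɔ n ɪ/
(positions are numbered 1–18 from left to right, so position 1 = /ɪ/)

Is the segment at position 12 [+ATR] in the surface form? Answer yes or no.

no

From /u/ at 9 leftward: 8 /n/ transparent; 7 /j/ transparent; 6 /n/ transparent; 5 /ɛ/ → [+ATR]; 4 /a/ blocks.
Targets with no active source: positions 1 2 11 12 16 18 stay [-ATR].
[+ATR] positions on the surface: 5 9.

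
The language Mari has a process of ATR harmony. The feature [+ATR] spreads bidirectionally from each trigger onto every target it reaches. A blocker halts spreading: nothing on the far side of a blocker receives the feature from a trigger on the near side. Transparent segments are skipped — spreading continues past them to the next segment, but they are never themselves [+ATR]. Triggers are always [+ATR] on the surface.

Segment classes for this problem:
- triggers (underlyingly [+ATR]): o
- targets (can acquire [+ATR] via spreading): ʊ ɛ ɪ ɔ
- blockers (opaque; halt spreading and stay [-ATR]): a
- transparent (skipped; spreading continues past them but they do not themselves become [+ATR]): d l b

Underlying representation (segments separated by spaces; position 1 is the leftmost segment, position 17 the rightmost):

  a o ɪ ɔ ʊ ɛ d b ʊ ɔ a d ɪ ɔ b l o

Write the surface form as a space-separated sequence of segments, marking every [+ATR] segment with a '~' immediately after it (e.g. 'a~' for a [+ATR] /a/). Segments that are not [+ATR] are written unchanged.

a o~ ɪ~ ɔ~ ʊ~ ɛ~ d b ʊ~ ɔ~ a d ɪ~ ɔ~ b l o~

From /o/ at 2 rightward: 3 /ɪ/ → [+ATR]; 4 /ɔ/ → [+ATR]; 5 /ʊ/ → [+ATR]; 6 /ɛ/ → [+ATR]; 7 /d/ transparent; 8 /b/ transparent; 9 /ʊ/ → [+ATR]; 10 /ɔ/ → [+ATR]; 11 /a/ blocks.
From /o/ at 2 leftward: 1 /a/ blocks.
From /o/ at 17 rightward: word edge.
From /o/ at 17 leftward: 16 /l/ transparent; 15 /b/ transparent; 14 /ɔ/ → [+ATR]; 13 /ɪ/ → [+ATR]; 12 /d/ transparent; 11 /a/ blocks.
[+ATR] positions on the surface: 2 3 4 5 6 9 10 13 14 17.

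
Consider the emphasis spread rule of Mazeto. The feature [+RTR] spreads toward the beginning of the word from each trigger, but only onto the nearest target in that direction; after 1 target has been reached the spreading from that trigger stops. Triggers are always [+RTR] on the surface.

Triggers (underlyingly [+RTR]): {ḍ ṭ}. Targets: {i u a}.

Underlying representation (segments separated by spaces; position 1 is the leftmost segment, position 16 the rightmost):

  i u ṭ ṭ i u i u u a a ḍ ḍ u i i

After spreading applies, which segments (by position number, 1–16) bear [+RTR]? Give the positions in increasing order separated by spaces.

2 3 4 11 12 13

From /ṭ/ at 3 leftward: 2 /u/ → [+RTR]; bound reached.
From /ṭ/ at 4 leftward: 3 /ṭ/ is itself a trigger — this domain ends here.
From /ḍ/ at 12 leftward: 11 /a/ → [+RTR]; bound reached.
From /ḍ/ at 13 leftward: 12 /ḍ/ is itself a trigger — this domain ends here.
Targets with no active source: positions 1 5 6 7 8 9 10 14 15 16 stay [-emphatic].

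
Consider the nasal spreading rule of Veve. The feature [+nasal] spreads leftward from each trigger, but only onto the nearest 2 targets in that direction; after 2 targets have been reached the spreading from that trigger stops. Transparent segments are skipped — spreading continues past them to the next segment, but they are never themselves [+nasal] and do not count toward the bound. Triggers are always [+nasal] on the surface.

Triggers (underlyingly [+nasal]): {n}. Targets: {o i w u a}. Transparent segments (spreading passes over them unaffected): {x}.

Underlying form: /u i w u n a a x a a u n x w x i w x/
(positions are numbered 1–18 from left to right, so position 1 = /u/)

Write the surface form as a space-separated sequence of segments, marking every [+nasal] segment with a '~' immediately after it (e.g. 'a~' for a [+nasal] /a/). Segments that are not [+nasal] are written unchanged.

u i w~ u~ n~ a a x a a~ u~ n~ x w x i w x

From /n/ at 5 leftward: 4 /u/ → [+nasal]; 3 /w/ → [+nasal]; bound reached.
From /n/ at 12 leftward: 11 /u/ → [+nasal]; 10 /a/ → [+nasal]; bound reached.
Targets with no active source: positions 1 2 6 7 9 14 16 17 stay [-nasal].
[+nasal] positions on the surface: 3 4 5 10 11 12.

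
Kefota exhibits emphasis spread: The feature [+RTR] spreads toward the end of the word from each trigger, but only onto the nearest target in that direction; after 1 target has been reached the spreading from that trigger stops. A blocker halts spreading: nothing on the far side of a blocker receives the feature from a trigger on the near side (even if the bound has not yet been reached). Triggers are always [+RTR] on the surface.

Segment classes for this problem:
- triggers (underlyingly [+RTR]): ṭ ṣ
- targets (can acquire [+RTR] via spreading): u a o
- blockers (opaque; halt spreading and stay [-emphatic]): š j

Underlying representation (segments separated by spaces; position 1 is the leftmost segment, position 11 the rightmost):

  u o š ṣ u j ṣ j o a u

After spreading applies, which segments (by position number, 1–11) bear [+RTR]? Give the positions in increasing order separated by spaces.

4 5 7

From /ṣ/ at 4 rightward: 5 /u/ → [+RTR]; bound reached.
From /ṣ/ at 7 rightward: 8 /j/ blocks.
Targets with no active source: positions 1 2 9 10 11 stay [-emphatic].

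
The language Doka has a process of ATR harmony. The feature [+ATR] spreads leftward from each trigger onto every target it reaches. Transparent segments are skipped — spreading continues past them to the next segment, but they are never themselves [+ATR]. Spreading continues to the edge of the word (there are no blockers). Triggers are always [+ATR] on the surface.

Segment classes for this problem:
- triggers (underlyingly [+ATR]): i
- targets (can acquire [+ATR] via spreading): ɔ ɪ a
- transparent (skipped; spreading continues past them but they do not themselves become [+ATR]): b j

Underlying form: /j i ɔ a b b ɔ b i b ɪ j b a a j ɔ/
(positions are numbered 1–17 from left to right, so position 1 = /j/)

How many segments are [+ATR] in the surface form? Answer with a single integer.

5

From /i/ at 2 leftward: 1 /j/ transparent; word edge.
From /i/ at 9 leftward: 8 /b/ transparent; 7 /ɔ/ → [+ATR]; 6 /b/ transparent; 5 /b/ transparent; 4 /a/ → [+ATR]; 3 /ɔ/ → [+ATR]; 2 /i/ is itself a trigger — this domain ends here.
Targets with no active source: positions 11 14 15 17 stay [-ATR].
[+ATR] positions on the surface: 2 3 4 7 9.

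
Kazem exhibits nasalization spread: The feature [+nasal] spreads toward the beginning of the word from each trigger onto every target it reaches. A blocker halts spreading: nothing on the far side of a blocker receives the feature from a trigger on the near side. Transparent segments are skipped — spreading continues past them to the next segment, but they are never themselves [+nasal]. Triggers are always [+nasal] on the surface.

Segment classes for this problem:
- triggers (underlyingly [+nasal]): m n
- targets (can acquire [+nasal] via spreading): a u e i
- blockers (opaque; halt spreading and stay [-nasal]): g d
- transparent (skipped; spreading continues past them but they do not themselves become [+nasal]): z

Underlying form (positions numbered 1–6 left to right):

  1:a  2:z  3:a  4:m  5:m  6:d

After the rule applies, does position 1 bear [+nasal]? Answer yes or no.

From /m/ at 4 leftward: 3 /a/ → [+nasal]; 2 /z/ transparent; 1 /a/ → [+nasal]; word edge.
From /m/ at 5 leftward: 4 /m/ is itself a trigger — this domain ends here.
[+nasal] positions on the surface: 1 3 4 5.

yes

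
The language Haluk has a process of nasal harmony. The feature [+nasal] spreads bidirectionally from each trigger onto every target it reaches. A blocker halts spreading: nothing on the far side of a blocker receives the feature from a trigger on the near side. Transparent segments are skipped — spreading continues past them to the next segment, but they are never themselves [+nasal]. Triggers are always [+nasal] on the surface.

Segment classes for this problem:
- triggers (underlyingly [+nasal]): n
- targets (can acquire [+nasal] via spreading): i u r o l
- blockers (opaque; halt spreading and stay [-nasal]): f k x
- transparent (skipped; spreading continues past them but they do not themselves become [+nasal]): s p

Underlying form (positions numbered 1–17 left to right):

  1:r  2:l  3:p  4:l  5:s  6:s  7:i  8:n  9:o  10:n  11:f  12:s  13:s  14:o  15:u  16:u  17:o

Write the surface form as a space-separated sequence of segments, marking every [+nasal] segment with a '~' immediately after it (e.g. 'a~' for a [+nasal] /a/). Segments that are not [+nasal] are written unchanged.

From /n/ at 8 rightward: 9 /o/ → [+nasal]; 10 /n/ is itself a trigger — this domain ends here.
From /n/ at 8 leftward: 7 /i/ → [+nasal]; 6 /s/ transparent; 5 /s/ transparent; 4 /l/ → [+nasal]; 3 /p/ transparent; 2 /l/ → [+nasal]; 1 /r/ → [+nasal]; word edge.
From /n/ at 10 rightward: 11 /f/ blocks.
From /n/ at 10 leftward: 9 /o/ → [+nasal]; 8 /n/ is itself a trigger — this domain ends here.
Targets with no active source: positions 14 15 16 17 stay [-nasal].
[+nasal] positions on the surface: 1 2 4 7 8 9 10.

r~ l~ p l~ s s i~ n~ o~ n~ f s s o u u o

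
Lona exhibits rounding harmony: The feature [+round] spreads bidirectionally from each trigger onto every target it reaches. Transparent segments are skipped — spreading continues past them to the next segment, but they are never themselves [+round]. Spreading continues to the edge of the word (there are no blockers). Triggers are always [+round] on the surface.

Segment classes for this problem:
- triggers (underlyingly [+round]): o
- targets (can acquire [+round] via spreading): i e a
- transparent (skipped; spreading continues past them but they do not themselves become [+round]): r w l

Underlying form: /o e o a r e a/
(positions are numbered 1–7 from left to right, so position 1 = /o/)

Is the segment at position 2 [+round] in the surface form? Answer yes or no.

yes

From /o/ at 1 rightward: 2 /e/ → [+round]; 3 /o/ is itself a trigger — this domain ends here.
From /o/ at 1 leftward: word edge.
From /o/ at 3 rightward: 4 /a/ → [+round]; 5 /r/ transparent; 6 /e/ → [+round]; 7 /a/ → [+round]; word edge.
From /o/ at 3 leftward: 2 /e/ → [+round]; 1 /o/ is itself a trigger — this domain ends here.
[+round] positions on the surface: 1 2 3 4 6 7.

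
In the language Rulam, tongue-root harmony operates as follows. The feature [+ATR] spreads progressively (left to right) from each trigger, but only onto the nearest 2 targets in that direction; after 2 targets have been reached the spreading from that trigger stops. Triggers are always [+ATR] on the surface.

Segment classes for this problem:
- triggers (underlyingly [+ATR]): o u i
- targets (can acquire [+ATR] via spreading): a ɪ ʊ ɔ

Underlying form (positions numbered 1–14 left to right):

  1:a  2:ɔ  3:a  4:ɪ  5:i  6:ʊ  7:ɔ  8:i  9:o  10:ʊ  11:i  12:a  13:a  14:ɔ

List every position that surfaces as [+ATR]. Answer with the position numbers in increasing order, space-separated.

5 6 7 8 9 10 11 12 13

From /i/ at 5 rightward: 6 /ʊ/ → [+ATR]; 7 /ɔ/ → [+ATR]; bound reached.
From /i/ at 8 rightward: 9 /o/ is itself a trigger — this domain ends here.
From /o/ at 9 rightward: 10 /ʊ/ → [+ATR]; 11 /i/ is itself a trigger — this domain ends here.
From /i/ at 11 rightward: 12 /a/ → [+ATR]; 13 /a/ → [+ATR]; bound reached.
Targets with no active source: positions 1 2 3 4 14 stay [-ATR].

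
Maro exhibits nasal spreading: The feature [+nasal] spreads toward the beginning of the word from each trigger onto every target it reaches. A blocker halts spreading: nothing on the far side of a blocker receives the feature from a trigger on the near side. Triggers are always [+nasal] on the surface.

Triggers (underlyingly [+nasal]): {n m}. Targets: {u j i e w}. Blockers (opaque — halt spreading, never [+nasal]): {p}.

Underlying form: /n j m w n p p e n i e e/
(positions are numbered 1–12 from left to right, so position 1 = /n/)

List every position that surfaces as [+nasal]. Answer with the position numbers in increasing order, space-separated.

1 2 3 4 5 8 9

From /n/ at 1 leftward: word edge.
From /m/ at 3 leftward: 2 /j/ → [+nasal]; 1 /n/ is itself a trigger — this domain ends here.
From /n/ at 5 leftward: 4 /w/ → [+nasal]; 3 /m/ is itself a trigger — this domain ends here.
From /n/ at 9 leftward: 8 /e/ → [+nasal]; 7 /p/ blocks.
Targets with no active source: positions 10 11 12 stay [-nasal].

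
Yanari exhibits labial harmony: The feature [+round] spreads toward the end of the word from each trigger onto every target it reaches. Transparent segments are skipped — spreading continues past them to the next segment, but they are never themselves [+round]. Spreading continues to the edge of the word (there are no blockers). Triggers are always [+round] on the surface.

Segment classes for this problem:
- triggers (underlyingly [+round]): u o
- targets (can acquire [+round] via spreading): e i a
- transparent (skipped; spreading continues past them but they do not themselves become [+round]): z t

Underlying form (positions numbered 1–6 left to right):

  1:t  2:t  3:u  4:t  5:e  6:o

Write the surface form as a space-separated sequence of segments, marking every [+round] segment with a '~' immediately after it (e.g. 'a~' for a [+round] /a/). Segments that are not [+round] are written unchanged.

t t u~ t e~ o~

From /u/ at 3 rightward: 4 /t/ transparent; 5 /e/ → [+round]; 6 /o/ is itself a trigger — this domain ends here.
From /o/ at 6 rightward: word edge.
[+round] positions on the surface: 3 5 6.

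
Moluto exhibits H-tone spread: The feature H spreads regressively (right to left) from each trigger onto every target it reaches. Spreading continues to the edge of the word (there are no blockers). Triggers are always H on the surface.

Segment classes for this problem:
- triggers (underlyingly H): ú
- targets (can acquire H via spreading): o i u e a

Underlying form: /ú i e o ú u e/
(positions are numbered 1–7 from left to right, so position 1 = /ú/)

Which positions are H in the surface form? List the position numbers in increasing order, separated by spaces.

1 2 3 4 5

From /ú/ at 1 leftward: word edge.
From /ú/ at 5 leftward: 4 /o/ → H; 3 /e/ → H; 2 /i/ → H; 1 /ú/ is itself a trigger — this domain ends here.
Targets with no active source: positions 6 7 stay [-high tone].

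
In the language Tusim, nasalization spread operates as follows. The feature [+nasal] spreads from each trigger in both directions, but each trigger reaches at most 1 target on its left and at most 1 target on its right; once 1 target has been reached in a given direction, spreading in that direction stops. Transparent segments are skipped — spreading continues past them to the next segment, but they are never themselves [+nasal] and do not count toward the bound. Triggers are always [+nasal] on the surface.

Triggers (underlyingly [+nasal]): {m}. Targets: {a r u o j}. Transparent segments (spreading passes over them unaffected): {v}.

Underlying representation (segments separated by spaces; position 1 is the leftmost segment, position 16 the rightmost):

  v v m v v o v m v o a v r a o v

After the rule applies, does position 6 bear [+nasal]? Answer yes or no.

yes

From /m/ at 3 rightward: 4 /v/ transparent; 5 /v/ transparent; 6 /o/ → [+nasal]; bound reached.
From /m/ at 3 leftward: 2 /v/ transparent; 1 /v/ transparent; word edge.
From /m/ at 8 rightward: 9 /v/ transparent; 10 /o/ → [+nasal]; bound reached.
From /m/ at 8 leftward: 7 /v/ transparent; 6 /o/ → [+nasal]; bound reached.
Targets with no active source: positions 11 13 14 15 stay [-nasal].
[+nasal] positions on the surface: 3 6 8 10.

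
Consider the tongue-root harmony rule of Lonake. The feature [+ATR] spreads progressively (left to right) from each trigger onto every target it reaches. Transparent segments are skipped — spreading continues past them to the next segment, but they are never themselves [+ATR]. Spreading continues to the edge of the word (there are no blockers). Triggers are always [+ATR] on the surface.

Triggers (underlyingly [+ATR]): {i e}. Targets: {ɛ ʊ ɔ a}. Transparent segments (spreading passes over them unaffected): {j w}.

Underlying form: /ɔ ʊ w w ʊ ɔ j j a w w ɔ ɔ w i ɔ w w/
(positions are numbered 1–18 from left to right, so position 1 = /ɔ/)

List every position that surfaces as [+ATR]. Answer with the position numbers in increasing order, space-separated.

15 16

From /i/ at 15 rightward: 16 /ɔ/ → [+ATR]; 17 /w/ transparent; 18 /w/ transparent; word edge.
Targets with no active source: positions 1 2 5 6 9 12 13 stay [-ATR].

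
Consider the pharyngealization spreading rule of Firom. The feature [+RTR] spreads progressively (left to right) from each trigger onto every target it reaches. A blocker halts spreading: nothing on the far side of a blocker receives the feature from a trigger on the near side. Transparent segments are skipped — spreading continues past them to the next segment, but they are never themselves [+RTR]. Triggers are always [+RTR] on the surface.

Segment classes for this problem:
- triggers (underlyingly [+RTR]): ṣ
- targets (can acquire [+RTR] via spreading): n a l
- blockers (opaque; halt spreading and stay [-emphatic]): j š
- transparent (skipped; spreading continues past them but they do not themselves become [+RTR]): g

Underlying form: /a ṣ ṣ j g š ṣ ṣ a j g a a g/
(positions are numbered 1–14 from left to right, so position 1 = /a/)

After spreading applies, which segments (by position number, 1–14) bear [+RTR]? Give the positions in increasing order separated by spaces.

2 3 7 8 9

From /ṣ/ at 2 rightward: 3 /ṣ/ is itself a trigger — this domain ends here.
From /ṣ/ at 3 rightward: 4 /j/ blocks.
From /ṣ/ at 7 rightward: 8 /ṣ/ is itself a trigger — this domain ends here.
From /ṣ/ at 8 rightward: 9 /a/ → [+RTR]; 10 /j/ blocks.
Targets with no active source: positions 1 12 13 stay [-emphatic].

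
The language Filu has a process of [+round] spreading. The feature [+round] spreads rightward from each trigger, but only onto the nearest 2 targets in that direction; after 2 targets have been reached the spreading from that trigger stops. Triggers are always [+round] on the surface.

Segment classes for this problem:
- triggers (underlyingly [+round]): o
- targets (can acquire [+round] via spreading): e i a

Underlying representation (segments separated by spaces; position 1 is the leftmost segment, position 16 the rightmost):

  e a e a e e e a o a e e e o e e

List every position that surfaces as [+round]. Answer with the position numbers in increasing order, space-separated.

From /o/ at 9 rightward: 10 /a/ → [+round]; 11 /e/ → [+round]; bound reached.
From /o/ at 14 rightward: 15 /e/ → [+round]; 16 /e/ → [+round]; bound reached.
Targets with no active source: positions 1 2 3 4 5 6 7 8 12 13 stay [-round].

9 10 11 14 15 16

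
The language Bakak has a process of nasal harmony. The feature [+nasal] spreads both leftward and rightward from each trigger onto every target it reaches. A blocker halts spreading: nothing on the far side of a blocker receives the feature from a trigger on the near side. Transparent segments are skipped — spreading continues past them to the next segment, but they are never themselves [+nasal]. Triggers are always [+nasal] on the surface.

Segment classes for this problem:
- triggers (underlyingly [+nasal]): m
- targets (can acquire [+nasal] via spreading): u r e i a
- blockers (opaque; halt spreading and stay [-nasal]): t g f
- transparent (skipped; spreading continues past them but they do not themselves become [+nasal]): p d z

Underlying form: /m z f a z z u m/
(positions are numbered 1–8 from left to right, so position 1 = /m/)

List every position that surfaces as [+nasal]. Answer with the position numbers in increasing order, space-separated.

From /m/ at 1 rightward: 2 /z/ transparent; 3 /f/ blocks.
From /m/ at 1 leftward: word edge.
From /m/ at 8 rightward: word edge.
From /m/ at 8 leftward: 7 /u/ → [+nasal]; 6 /z/ transparent; 5 /z/ transparent; 4 /a/ → [+nasal]; 3 /f/ blocks.

1 4 7 8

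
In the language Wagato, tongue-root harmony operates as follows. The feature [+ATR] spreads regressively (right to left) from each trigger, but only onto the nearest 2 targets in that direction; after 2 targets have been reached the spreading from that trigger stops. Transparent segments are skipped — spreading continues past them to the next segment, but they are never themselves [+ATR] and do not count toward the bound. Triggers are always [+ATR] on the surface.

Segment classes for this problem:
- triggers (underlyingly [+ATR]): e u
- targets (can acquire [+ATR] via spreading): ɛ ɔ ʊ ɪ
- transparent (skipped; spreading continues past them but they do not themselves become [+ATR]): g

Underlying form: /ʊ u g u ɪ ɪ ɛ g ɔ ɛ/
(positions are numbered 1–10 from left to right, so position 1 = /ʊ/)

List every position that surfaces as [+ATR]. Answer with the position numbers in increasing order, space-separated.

From /u/ at 2 leftward: 1 /ʊ/ → [+ATR]; word edge.
From /u/ at 4 leftward: 3 /g/ transparent; 2 /u/ is itself a trigger — this domain ends here.
Targets with no active source: positions 5 6 7 9 10 stay [-ATR].

1 2 4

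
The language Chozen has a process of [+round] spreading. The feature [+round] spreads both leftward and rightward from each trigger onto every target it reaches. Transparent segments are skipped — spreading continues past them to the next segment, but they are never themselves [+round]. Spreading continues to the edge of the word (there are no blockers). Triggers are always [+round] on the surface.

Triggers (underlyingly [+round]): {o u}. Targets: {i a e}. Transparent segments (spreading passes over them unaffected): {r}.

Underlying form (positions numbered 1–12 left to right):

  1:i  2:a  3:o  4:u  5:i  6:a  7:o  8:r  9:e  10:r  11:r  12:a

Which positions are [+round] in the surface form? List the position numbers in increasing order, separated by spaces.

From /o/ at 3 rightward: 4 /u/ is itself a trigger — this domain ends here.
From /o/ at 3 leftward: 2 /a/ → [+round]; 1 /i/ → [+round]; word edge.
From /u/ at 4 rightward: 5 /i/ → [+round]; 6 /a/ → [+round]; 7 /o/ is itself a trigger — this domain ends here.
From /u/ at 4 leftward: 3 /o/ is itself a trigger — this domain ends here.
From /o/ at 7 rightward: 8 /r/ transparent; 9 /e/ → [+round]; 10 /r/ transparent; 11 /r/ transparent; 12 /a/ → [+round]; word edge.
From /o/ at 7 leftward: 6 /a/ → [+round]; 5 /i/ → [+round]; 4 /u/ is itself a trigger — this domain ends here.

1 2 3 4 5 6 7 9 12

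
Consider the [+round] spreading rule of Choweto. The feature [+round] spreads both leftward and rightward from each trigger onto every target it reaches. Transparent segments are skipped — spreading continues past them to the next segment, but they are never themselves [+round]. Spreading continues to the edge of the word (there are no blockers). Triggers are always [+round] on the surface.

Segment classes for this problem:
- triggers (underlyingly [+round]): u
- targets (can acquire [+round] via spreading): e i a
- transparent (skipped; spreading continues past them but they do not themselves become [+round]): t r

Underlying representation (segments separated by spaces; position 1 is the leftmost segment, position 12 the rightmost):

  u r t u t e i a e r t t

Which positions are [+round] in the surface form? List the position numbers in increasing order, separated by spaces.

From /u/ at 1 rightward: 2 /r/ transparent; 3 /t/ transparent; 4 /u/ is itself a trigger — this domain ends here.
From /u/ at 1 leftward: word edge.
From /u/ at 4 rightward: 5 /t/ transparent; 6 /e/ → [+round]; 7 /i/ → [+round]; 8 /a/ → [+round]; 9 /e/ → [+round]; 10 /r/ transparent; 11 /t/ transparent; 12 /t/ transparent; word edge.
From /u/ at 4 leftward: 3 /t/ transparent; 2 /r/ transparent; 1 /u/ is itself a trigger — this domain ends here.

1 4 6 7 8 9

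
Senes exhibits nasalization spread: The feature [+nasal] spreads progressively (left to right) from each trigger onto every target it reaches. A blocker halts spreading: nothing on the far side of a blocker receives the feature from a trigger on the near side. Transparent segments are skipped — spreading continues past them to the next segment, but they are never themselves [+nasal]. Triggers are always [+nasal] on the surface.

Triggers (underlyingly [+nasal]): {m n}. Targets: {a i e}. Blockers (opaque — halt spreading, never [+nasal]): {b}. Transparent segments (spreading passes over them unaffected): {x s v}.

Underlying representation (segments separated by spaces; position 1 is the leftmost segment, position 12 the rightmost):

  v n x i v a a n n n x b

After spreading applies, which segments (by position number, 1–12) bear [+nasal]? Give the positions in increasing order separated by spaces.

From /n/ at 2 rightward: 3 /x/ transparent; 4 /i/ → [+nasal]; 5 /v/ transparent; 6 /a/ → [+nasal]; 7 /a/ → [+nasal]; 8 /n/ is itself a trigger — this domain ends here.
From /n/ at 8 rightward: 9 /n/ is itself a trigger — this domain ends here.
From /n/ at 9 rightward: 10 /n/ is itself a trigger — this domain ends here.
From /n/ at 10 rightward: 11 /x/ transparent; 12 /b/ blocks.

2 4 6 7 8 9 10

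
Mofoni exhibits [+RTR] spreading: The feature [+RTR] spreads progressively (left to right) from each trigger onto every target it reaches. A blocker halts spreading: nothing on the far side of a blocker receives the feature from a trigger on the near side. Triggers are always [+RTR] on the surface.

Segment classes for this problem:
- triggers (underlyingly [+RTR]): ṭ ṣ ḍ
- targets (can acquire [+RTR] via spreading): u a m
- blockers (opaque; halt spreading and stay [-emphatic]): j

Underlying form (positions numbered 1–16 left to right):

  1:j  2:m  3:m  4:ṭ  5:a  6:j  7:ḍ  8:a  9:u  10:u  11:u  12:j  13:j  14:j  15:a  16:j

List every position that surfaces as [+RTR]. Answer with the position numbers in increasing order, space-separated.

4 5 7 8 9 10 11

From /ṭ/ at 4 rightward: 5 /a/ → [+RTR]; 6 /j/ blocks.
From /ḍ/ at 7 rightward: 8 /a/ → [+RTR]; 9 /u/ → [+RTR]; 10 /u/ → [+RTR]; 11 /u/ → [+RTR]; 12 /j/ blocks.
Targets with no active source: positions 2 3 15 stay [-emphatic].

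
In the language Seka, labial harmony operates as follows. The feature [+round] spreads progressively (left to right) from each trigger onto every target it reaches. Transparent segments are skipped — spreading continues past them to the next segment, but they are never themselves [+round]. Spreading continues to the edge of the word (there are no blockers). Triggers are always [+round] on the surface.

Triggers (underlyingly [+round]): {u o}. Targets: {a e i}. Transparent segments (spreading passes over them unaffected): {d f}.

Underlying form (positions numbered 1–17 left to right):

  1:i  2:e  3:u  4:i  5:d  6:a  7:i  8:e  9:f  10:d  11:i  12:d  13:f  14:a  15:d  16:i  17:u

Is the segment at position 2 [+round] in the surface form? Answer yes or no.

no

From /u/ at 3 rightward: 4 /i/ → [+round]; 5 /d/ transparent; 6 /a/ → [+round]; 7 /i/ → [+round]; 8 /e/ → [+round]; 9 /f/ transparent; 10 /d/ transparent; 11 /i/ → [+round]; 12 /d/ transparent; 13 /f/ transparent; 14 /a/ → [+round]; 15 /d/ transparent; 16 /i/ → [+round]; 17 /u/ is itself a trigger — this domain ends here.
From /u/ at 17 rightward: word edge.
Targets with no active source: positions 1 2 stay [-round].
[+round] positions on the surface: 3 4 6 7 8 11 14 16 17.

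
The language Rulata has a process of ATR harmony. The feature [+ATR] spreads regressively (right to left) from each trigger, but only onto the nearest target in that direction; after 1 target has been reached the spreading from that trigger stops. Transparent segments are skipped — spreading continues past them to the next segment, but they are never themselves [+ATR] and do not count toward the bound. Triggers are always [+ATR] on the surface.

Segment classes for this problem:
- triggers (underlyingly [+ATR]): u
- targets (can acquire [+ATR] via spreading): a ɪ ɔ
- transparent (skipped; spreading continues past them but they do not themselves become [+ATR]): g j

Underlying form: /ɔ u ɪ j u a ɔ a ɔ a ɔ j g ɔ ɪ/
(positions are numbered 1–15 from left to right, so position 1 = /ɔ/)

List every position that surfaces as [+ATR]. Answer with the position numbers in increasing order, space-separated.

1 2 3 5

From /u/ at 2 leftward: 1 /ɔ/ → [+ATR]; bound reached.
From /u/ at 5 leftward: 4 /j/ transparent; 3 /ɪ/ → [+ATR]; bound reached.
Targets with no active source: positions 6 7 8 9 10 11 14 15 stay [-ATR].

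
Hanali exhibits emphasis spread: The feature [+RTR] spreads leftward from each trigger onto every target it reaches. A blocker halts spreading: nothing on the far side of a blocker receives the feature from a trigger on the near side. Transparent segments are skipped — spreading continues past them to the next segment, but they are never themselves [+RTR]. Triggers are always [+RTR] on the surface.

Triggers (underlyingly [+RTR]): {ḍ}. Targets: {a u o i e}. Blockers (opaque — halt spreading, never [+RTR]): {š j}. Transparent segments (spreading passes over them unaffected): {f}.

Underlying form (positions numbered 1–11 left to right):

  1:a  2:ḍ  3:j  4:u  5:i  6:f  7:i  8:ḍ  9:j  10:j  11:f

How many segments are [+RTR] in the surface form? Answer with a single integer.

From /ḍ/ at 2 leftward: 1 /a/ → [+RTR]; word edge.
From /ḍ/ at 8 leftward: 7 /i/ → [+RTR]; 6 /f/ transparent; 5 /i/ → [+RTR]; 4 /u/ → [+RTR]; 3 /j/ blocks.
[+RTR] positions on the surface: 1 2 4 5 7 8.

6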